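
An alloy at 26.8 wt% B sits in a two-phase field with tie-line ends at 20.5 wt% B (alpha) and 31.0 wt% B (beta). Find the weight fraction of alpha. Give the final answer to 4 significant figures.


f_alpha = (C_beta - C0) / (C_beta - C_alpha)
f_alpha = (31.0 - 26.8) / (31.0 - 20.5)
f_alpha = 0.4


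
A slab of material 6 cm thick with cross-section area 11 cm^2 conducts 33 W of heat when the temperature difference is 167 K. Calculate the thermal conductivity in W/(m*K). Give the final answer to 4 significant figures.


k = Q*L / (A*dT)
L = 0.06 m, A = 1.1e-03 m^2
k = 33 * 0.06 / (1.1e-03 * 167)
k = 10.78 W/(m*K)


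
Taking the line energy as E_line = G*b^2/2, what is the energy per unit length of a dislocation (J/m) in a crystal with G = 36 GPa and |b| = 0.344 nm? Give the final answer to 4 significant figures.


E = G*b^2/2
b = 0.344 nm = 3.44e-10 m
G = 36 GPa = 3.6e+10 Pa
E = 0.5 * 3.6e+10 * (3.44e-10)^2
E = 2.13e-09 J/m


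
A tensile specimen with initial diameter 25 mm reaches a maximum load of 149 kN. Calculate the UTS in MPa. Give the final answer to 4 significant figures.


A0 = pi*(d/2)^2 = pi*(25/2)^2 = 490.874 mm^2
UTS = F_max / A0 = 149*1000 / 490.874
UTS = 303.5 MPa


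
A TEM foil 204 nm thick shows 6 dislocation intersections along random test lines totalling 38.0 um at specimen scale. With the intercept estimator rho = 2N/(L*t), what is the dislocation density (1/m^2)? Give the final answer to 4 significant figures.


rho = 2N / (L * t)
L = 38.0 um = 3.8e-05 m, t = 204 nm = 2.04e-07 m
rho = 2 * 6 / (3.8e-05 * 2.04e-07)
rho = 1.548e+12 1/m^2


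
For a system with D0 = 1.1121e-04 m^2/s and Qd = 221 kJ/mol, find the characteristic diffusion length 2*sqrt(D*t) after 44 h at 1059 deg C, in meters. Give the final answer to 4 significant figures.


Step 1: D = D0 * exp(-Qd/(R*T))
T = 1332.15 K
D = 1.1121e-04 * exp(-221e3 / (8.314 * 1332.15)) = 2.40021e-13 m^2/s
Step 2: L = 2*sqrt(D*t)
t = 44 h = 158400 s
L = 2*sqrt(2.40021e-13 * 158400) = 3.9e-04 m


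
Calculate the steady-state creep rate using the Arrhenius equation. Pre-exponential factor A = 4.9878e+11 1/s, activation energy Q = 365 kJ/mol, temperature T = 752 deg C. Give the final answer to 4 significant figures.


rate = A * exp(-Q / (R*T))
T = 752 + 273.15 = 1025.15 K
rate = 4.9878e+11 * exp(-365e3 / (8.314 * 1025.15))
rate = 1.257e-07 1/s


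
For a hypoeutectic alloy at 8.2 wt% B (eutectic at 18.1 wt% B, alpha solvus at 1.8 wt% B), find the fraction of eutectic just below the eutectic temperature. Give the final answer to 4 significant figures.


f_primary = (C_e - C0) / (C_e - C_alpha_max)
f_primary = (18.1 - 8.2) / (18.1 - 1.8)
f_primary = 0.607362
f_eutectic = 1 - 0.607362 = 0.3926


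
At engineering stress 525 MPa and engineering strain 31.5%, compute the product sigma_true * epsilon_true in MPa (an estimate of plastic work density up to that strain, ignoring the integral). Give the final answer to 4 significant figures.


sigma_true = sigma_eng * (1 + epsilon_eng)
sigma_true = 525 * (1 + 0.315) = 690.375 MPa
epsilon_true = ln(1 + epsilon_eng)
epsilon_true = ln(1 + 0.315) = 0.273837
sigma_true * epsilon_true = 690.375 * 0.273837 = 189 MPa


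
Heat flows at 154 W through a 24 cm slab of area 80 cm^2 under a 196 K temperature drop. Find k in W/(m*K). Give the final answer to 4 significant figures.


k = Q*L / (A*dT)
L = 0.24 m, A = 8e-03 m^2
k = 154 * 0.24 / (8e-03 * 196)
k = 23.57 W/(m*K)


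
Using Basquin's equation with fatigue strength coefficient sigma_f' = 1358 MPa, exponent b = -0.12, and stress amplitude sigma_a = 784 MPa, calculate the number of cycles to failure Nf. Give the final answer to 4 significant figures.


sigma_a = sigma_f' * (2*Nf)^b
2*Nf = (sigma_a / sigma_f')^(1/b)
2*Nf = (784 / 1358)^(1/-0.12)
2*Nf = 97.319
Nf = 48.66 cycles


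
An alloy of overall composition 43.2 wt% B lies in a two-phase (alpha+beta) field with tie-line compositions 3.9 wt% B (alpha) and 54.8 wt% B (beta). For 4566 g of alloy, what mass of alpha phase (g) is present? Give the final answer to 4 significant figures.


f_alpha = (C_beta - C0) / (C_beta - C_alpha)
f_alpha = (54.8 - 43.2) / (54.8 - 3.9) = 0.227898
m_alpha = f_alpha * m_total = 0.227898 * 4566 = 1041 g


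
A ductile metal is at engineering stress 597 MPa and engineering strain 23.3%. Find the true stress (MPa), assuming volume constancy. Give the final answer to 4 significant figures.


sigma_true = sigma_eng * (1 + epsilon_eng)
sigma_true = 597 * (1 + 0.233)
sigma_true = 736.1 MPa


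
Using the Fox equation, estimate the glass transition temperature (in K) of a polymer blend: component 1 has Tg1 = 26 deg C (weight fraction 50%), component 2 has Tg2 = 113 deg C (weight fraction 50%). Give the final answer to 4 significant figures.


1/Tg = w1/Tg1 + w2/Tg2 (in Kelvin)
Tg1 = 299.15 K, Tg2 = 386.15 K
1/Tg = 0.5/299.15 + 0.5/386.15
Tg = 337.1 K


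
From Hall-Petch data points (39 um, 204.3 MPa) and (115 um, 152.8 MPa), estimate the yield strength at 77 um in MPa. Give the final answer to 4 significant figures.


sigma_y = sigma0 + k / sqrt(d)
1/sqrt(d1) = 1/sqrt(3.9e-05) = 160.128;  1/sqrt(d2) = 93.2505
k = (sigma1 - sigma2) / (1/sqrt(d1) - 1/sqrt(d2)) = (204.3 - 152.8) / (160.128 - 93.2505) = 0.770063 MPa*m^0.5
sigma0 = sigma1 - k/sqrt(d1) = 204.3 - 0.770063*160.128 = 80.9913 MPa
sigma_y(d3) = 80.9913 + 0.770063 / sqrt(7.7e-05) = 168.7 MPa


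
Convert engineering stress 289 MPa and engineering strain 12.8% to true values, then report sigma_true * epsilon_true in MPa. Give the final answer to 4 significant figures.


sigma_true = sigma_eng * (1 + epsilon_eng)
sigma_true = 289 * (1 + 0.128) = 325.992 MPa
epsilon_true = ln(1 + epsilon_eng)
epsilon_true = ln(1 + 0.128) = 0.120446
sigma_true * epsilon_true = 325.992 * 0.120446 = 39.26 MPa


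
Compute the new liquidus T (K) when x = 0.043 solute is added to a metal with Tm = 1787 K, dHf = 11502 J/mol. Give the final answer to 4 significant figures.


dT = R*Tm^2*x / dHf
dT = 8.314 * 1787^2 * 0.043 / 11502
dT = 99.2554 K
T_new = 1787 - 99.2554 = 1688 K


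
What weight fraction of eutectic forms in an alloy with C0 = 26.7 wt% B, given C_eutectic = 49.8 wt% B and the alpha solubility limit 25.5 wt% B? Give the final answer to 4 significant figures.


f_primary = (C_e - C0) / (C_e - C_alpha_max)
f_primary = (49.8 - 26.7) / (49.8 - 25.5)
f_primary = 0.950617
f_eutectic = 1 - 0.950617 = 0.04938


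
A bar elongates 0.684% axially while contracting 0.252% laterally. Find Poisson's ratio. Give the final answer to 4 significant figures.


nu = -epsilon_lat / epsilon_axial
Lateral strain is contraction (negative), so using magnitudes:
nu = 0.252 / 0.684
nu = 0.3684


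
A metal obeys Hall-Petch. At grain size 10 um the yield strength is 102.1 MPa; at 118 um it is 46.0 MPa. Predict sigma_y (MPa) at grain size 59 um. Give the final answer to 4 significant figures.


sigma_y = sigma0 + k / sqrt(d)
1/sqrt(d1) = 1/sqrt(1e-05) = 316.228;  1/sqrt(d2) = 92.0575
k = (sigma1 - sigma2) / (1/sqrt(d1) - 1/sqrt(d2)) = (102.1 - 46.0) / (316.228 - 92.0575) = 0.250256 MPa*m^0.5
sigma0 = sigma1 - k/sqrt(d1) = 102.1 - 0.250256*316.228 = 22.9621 MPa
sigma_y(d3) = 22.9621 + 0.250256 / sqrt(5.9e-05) = 55.54 MPa


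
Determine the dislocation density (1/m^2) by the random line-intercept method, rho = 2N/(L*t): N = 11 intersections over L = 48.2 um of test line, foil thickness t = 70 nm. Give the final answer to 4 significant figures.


rho = 2N / (L * t)
L = 48.2 um = 4.82e-05 m, t = 70 nm = 7e-08 m
rho = 2 * 11 / (4.82e-05 * 7e-08)
rho = 6.52e+12 1/m^2


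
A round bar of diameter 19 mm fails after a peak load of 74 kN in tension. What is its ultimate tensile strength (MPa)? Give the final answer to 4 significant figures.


A0 = pi*(d/2)^2 = pi*(19/2)^2 = 283.529 mm^2
UTS = F_max / A0 = 74*1000 / 283.529
UTS = 261 MPa


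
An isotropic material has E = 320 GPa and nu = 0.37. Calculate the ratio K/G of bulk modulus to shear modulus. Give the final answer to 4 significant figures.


G = E / (2*(1+nu))
G = 320 / (2*(1+0.37)) = 116.788 GPa
K = E / (3*(1-2*nu))
K = 320 / (3*(1-2*0.37)) = 410.256 GPa
K/G = 410.256 / 116.788 = 3.513


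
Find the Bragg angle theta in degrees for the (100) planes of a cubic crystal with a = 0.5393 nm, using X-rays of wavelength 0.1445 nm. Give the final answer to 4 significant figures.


d = a / sqrt(h^2+k^2+l^2)
d = 0.5393 / sqrt(1) = 0.5393 nm
lambda = 2*d*sin(theta)  =>  sin(theta) = lambda / (2*d)
sin(theta) = 0.1445 / (2 * 0.5393) = 0.13397
theta = 7.699 deg


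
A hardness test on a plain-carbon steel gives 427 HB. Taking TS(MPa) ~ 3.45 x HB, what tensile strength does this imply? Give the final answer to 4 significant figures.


TS (MPa) = 3.45 * HB
TS = 3.45 * 427
TS = 1473 MPa


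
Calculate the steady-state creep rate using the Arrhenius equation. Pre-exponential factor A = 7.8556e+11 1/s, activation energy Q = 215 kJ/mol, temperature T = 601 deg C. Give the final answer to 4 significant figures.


rate = A * exp(-Q / (R*T))
T = 601 + 273.15 = 874.15 K
rate = 7.8556e+11 * exp(-215e3 / (8.314 * 874.15))
rate = 0.1115 1/s


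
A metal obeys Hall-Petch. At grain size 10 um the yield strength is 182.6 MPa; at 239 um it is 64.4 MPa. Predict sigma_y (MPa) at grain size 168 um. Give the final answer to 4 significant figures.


sigma_y = sigma0 + k / sqrt(d)
1/sqrt(d1) = 1/sqrt(1e-05) = 316.228;  1/sqrt(d2) = 64.6846
k = (sigma1 - sigma2) / (1/sqrt(d1) - 1/sqrt(d2)) = (182.6 - 64.4) / (316.228 - 64.6846) = 0.4699 MPa*m^0.5
sigma0 = sigma1 - k/sqrt(d1) = 182.6 - 0.4699*316.228 = 34.0047 MPa
sigma_y(d3) = 34.0047 + 0.4699 / sqrt(1.68e-04) = 70.26 MPa


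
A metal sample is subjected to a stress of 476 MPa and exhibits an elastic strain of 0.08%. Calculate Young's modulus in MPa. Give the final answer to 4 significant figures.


E = sigma / epsilon
epsilon = 0.08% = 8e-04
E = 476 / 8e-04
E = 595000 MPa


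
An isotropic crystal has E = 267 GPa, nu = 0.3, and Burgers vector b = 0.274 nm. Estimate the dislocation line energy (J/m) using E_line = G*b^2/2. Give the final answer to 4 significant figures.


Step 1: G = E / (2*(1+nu))
G = 267 / (2*(1+0.3)) = 102.692 GPa = 1.02692e+11 Pa
Step 2: E_line = G*b^2/2
b = 0.274 nm = 2.74e-10 m
E_line = 0.5 * 1.02692e+11 * (2.74e-10)^2 = 3.855e-09 J/m


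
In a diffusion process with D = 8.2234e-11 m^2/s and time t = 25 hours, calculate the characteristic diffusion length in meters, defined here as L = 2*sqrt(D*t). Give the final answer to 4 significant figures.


t = 25 hr = 90000 s
Diffusion length = 2*sqrt(D*t)
= 2*sqrt(8.2234e-11 * 90000)
= 5.441e-03 m


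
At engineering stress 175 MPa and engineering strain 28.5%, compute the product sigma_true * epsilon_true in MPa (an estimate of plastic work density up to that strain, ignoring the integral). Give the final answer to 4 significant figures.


sigma_true = sigma_eng * (1 + epsilon_eng)
sigma_true = 175 * (1 + 0.285) = 224.875 MPa
epsilon_true = ln(1 + epsilon_eng)
epsilon_true = ln(1 + 0.285) = 0.250759
sigma_true * epsilon_true = 224.875 * 0.250759 = 56.39 MPa


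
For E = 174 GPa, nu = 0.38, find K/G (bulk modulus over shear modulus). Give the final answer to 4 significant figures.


G = E / (2*(1+nu))
G = 174 / (2*(1+0.38)) = 63.0435 GPa
K = E / (3*(1-2*nu))
K = 174 / (3*(1-2*0.38)) = 241.667 GPa
K/G = 241.667 / 63.0435 = 3.833


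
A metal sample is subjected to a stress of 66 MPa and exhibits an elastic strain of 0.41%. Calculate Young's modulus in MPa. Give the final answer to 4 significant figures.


E = sigma / epsilon
epsilon = 0.41% = 4.1e-03
E = 66 / 4.1e-03
E = 16100 MPa


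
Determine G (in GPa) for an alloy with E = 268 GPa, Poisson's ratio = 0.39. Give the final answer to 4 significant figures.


G = E / (2*(1+nu))
G = 268 / (2*(1+0.39))
G = 96.4 GPa


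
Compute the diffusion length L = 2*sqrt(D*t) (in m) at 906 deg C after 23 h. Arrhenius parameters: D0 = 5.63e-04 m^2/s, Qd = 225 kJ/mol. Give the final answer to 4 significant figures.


Step 1: D = D0 * exp(-Qd/(R*T))
T = 1179.15 K
D = 5.63e-04 * exp(-225e3 / (8.314 * 1179.15)) = 6.067e-14 m^2/s
Step 2: L = 2*sqrt(D*t)
t = 23 h = 82800 s
L = 2*sqrt(6.067e-14 * 82800) = 1.418e-04 m


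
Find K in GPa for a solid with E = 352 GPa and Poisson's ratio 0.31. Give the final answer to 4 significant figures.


K = E / (3*(1-2*nu))
K = 352 / (3*(1-2*0.31))
K = 308.8 GPa


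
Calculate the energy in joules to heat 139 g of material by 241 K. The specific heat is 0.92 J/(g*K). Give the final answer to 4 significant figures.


Q = m * cp * dT
Q = 139 * 0.92 * 241
Q = 30820 J


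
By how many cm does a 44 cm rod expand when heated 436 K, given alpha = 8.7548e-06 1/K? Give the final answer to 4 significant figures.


dL = L0 * alpha * dT
dL = 44 * 8.7548e-06 * 436
dL = 0.168 cm


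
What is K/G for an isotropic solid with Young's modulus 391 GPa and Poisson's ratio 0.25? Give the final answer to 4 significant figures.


G = E / (2*(1+nu))
G = 391 / (2*(1+0.25)) = 156.4 GPa
K = E / (3*(1-2*nu))
K = 391 / (3*(1-2*0.25)) = 260.667 GPa
K/G = 260.667 / 156.4 = 1.667


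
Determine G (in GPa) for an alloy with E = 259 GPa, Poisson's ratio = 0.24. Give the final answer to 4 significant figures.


G = E / (2*(1+nu))
G = 259 / (2*(1+0.24))
G = 104.4 GPa


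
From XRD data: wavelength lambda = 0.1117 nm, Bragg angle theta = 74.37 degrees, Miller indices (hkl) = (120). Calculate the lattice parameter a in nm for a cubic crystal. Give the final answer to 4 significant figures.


d = lambda / (2*sin(theta))
d = 0.1117 / (2*sin(74.37 deg))
d = 0.0579945 nm
a = d * sqrt(h^2+k^2+l^2) = 0.0579945 * sqrt(5)
a = 0.1297 nm


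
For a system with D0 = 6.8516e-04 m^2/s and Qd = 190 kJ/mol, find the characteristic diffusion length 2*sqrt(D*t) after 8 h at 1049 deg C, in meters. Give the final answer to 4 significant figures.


Step 1: D = D0 * exp(-Qd/(R*T))
T = 1322.15 K
D = 6.8516e-04 * exp(-190e3 / (8.314 * 1322.15)) = 2.13366e-11 m^2/s
Step 2: L = 2*sqrt(D*t)
t = 8 h = 28800 s
L = 2*sqrt(2.13366e-11 * 28800) = 1.568e-03 m


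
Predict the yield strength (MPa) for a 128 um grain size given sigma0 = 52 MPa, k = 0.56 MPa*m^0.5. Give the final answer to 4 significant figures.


sigma_y = sigma0 + k / sqrt(d)
d = 128 um = 1.28e-04 m
sigma_y = 52 + 0.56 / sqrt(1.28e-04)
sigma_y = 101.5 MPa


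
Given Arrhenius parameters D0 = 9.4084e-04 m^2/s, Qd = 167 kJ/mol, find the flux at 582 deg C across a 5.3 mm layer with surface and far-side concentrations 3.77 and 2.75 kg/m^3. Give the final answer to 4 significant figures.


Step 1: D = D0 * exp(-Qd/(R*T))
T = 582 + 273.15 = 855.15 K
D = 9.4084e-04 * exp(-167e3 / (8.314 * 855.15)) = 5.92082e-14 m^2/s
Step 2: J = D * (C1 - C2) / dx
J = 5.92082e-14 * (3.77 - 2.75) / 5.3e-03
J = 1.139e-11 kg/(m^2*s)


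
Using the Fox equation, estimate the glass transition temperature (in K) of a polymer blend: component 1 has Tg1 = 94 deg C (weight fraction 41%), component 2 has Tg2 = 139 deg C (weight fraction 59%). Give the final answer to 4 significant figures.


1/Tg = w1/Tg1 + w2/Tg2 (in Kelvin)
Tg1 = 367.15 K, Tg2 = 412.15 K
1/Tg = 0.41/367.15 + 0.59/412.15
Tg = 392.4 K


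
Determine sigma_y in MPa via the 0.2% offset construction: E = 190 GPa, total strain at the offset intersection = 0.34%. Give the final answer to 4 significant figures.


Offset strain = 0.002
Elastic strain at yield = total_strain - offset = 3.4e-03 - 0.002 = 1.4e-03
sigma_y = E * elastic_strain = 190000 * 1.4e-03
sigma_y = 266 MPa


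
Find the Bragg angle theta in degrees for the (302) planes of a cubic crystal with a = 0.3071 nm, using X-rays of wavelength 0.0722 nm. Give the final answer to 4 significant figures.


d = a / sqrt(h^2+k^2+l^2)
d = 0.3071 / sqrt(13) = 0.0851742 nm
lambda = 2*d*sin(theta)  =>  sin(theta) = lambda / (2*d)
sin(theta) = 0.0722 / (2 * 0.0851742) = 0.423837
theta = 25.08 deg


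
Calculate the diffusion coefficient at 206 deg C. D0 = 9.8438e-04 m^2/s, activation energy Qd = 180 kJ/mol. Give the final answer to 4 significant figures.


D = D0 * exp(-Qd / (R*T))
T = 479.15 K
D = 9.8438e-04 * exp(-180e3 / (8.314 * 479.15))
D = 2.343e-23 m^2/s


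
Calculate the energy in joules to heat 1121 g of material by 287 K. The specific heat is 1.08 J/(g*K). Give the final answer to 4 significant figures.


Q = m * cp * dT
Q = 1121 * 1.08 * 287
Q = 347500 J


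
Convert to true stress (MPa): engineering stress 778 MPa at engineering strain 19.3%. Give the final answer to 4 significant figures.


sigma_true = sigma_eng * (1 + epsilon_eng)
sigma_true = 778 * (1 + 0.193)
sigma_true = 928.2 MPa


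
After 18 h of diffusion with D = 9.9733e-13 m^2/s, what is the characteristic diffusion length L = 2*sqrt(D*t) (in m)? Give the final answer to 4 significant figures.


t = 18 hr = 64800 s
Diffusion length = 2*sqrt(D*t)
= 2*sqrt(9.9733e-13 * 64800)
= 5.084e-04 m


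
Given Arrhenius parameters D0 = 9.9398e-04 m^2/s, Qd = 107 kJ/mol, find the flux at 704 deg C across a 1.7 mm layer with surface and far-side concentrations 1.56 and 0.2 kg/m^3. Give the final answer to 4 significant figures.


Step 1: D = D0 * exp(-Qd/(R*T))
T = 704 + 273.15 = 977.15 K
D = 9.9398e-04 * exp(-107e3 / (8.314 * 977.15)) = 1.89394e-09 m^2/s
Step 2: J = D * (C1 - C2) / dx
J = 1.89394e-09 * (1.56 - 0.2) / 1.7e-03
J = 1.515e-06 kg/(m^2*s)


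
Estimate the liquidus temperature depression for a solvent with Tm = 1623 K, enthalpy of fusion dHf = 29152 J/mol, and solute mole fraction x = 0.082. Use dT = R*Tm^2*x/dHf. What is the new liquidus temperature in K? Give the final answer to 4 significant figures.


dT = R*Tm^2*x / dHf
dT = 8.314 * 1623^2 * 0.082 / 29152
dT = 61.6017 K
T_new = 1623 - 61.6017 = 1561 K


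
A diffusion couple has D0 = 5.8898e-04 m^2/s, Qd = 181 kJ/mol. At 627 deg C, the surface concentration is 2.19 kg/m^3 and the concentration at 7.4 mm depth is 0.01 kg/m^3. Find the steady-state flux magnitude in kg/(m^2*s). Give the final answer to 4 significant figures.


Step 1: D = D0 * exp(-Qd/(R*T))
T = 627 + 273.15 = 900.15 K
D = 5.8898e-04 * exp(-181e3 / (8.314 * 900.15)) = 1.84716e-14 m^2/s
Step 2: J = D * (C1 - C2) / dx
J = 1.84716e-14 * (2.19 - 0.01) / 7.4e-03
J = 5.442e-12 kg/(m^2*s)


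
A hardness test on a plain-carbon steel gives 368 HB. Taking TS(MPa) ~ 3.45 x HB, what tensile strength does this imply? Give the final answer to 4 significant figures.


TS (MPa) = 3.45 * HB
TS = 3.45 * 368
TS = 1270 MPa


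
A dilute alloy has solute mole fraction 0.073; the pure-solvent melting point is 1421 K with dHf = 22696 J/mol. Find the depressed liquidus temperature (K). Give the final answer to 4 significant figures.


dT = R*Tm^2*x / dHf
dT = 8.314 * 1421^2 * 0.073 / 22696
dT = 53.9973 K
T_new = 1421 - 53.9973 = 1367 K


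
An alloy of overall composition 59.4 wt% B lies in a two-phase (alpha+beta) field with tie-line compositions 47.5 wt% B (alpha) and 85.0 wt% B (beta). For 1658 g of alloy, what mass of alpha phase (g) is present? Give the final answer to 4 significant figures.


f_alpha = (C_beta - C0) / (C_beta - C_alpha)
f_alpha = (85.0 - 59.4) / (85.0 - 47.5) = 0.682667
m_alpha = f_alpha * m_total = 0.682667 * 1658 = 1132 g


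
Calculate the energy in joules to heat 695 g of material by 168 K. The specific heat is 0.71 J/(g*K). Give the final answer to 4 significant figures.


Q = m * cp * dT
Q = 695 * 0.71 * 168
Q = 82900 J


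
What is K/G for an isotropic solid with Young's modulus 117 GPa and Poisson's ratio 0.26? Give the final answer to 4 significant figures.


G = E / (2*(1+nu))
G = 117 / (2*(1+0.26)) = 46.4286 GPa
K = E / (3*(1-2*nu))
K = 117 / (3*(1-2*0.26)) = 81.25 GPa
K/G = 81.25 / 46.4286 = 1.75


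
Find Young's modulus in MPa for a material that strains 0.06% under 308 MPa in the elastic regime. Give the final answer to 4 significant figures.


E = sigma / epsilon
epsilon = 0.06% = 6e-04
E = 308 / 6e-04
E = 513300 MPa


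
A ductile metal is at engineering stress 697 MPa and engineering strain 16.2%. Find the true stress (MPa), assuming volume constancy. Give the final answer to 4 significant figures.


sigma_true = sigma_eng * (1 + epsilon_eng)
sigma_true = 697 * (1 + 0.162)
sigma_true = 809.9 MPa


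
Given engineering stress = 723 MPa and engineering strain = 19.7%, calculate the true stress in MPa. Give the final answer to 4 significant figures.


sigma_true = sigma_eng * (1 + epsilon_eng)
sigma_true = 723 * (1 + 0.197)
sigma_true = 865.4 MPa


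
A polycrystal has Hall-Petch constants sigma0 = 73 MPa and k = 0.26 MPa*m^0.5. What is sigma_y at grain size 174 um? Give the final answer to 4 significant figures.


sigma_y = sigma0 + k / sqrt(d)
d = 174 um = 1.74e-04 m
sigma_y = 73 + 0.26 / sqrt(1.74e-04)
sigma_y = 92.71 MPa


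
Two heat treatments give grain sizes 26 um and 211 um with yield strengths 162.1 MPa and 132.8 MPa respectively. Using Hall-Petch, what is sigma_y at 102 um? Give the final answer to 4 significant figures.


sigma_y = sigma0 + k / sqrt(d)
1/sqrt(d1) = 1/sqrt(2.6e-05) = 196.116;  1/sqrt(d2) = 68.8428
k = (sigma1 - sigma2) / (1/sqrt(d1) - 1/sqrt(d2)) = (162.1 - 132.8) / (196.116 - 68.8428) = 0.230213 MPa*m^0.5
sigma0 = sigma1 - k/sqrt(d1) = 162.1 - 0.230213*196.116 = 116.951 MPa
sigma_y(d3) = 116.951 + 0.230213 / sqrt(1.02e-04) = 139.7 MPa


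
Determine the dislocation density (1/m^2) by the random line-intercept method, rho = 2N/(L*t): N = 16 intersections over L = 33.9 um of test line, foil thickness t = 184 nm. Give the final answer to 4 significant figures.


rho = 2N / (L * t)
L = 33.9 um = 3.39e-05 m, t = 184 nm = 1.84e-07 m
rho = 2 * 16 / (3.39e-05 * 1.84e-07)
rho = 5.13e+12 1/m^2


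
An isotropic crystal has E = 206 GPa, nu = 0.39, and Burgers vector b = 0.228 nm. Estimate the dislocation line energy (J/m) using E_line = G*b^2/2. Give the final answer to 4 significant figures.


Step 1: G = E / (2*(1+nu))
G = 206 / (2*(1+0.39)) = 74.1007 GPa = 7.41007e+10 Pa
Step 2: E_line = G*b^2/2
b = 0.228 nm = 2.28e-10 m
E_line = 0.5 * 7.41007e+10 * (2.28e-10)^2 = 1.926e-09 J/m


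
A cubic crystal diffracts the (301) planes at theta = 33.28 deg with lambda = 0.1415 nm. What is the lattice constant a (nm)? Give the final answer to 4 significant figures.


d = lambda / (2*sin(theta))
d = 0.1415 / (2*sin(33.28 deg))
d = 0.128934 nm
a = d * sqrt(h^2+k^2+l^2) = 0.128934 * sqrt(10)
a = 0.4077 nm


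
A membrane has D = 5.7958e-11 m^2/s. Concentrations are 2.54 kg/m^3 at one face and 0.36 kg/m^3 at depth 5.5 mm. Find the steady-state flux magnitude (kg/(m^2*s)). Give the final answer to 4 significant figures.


J = -D * (dC/dx) = D * (C1 - C2) / dx
J = 5.7958e-11 * (2.54 - 0.36) / 5.5e-03
J = 2.297e-08 kg/(m^2*s)


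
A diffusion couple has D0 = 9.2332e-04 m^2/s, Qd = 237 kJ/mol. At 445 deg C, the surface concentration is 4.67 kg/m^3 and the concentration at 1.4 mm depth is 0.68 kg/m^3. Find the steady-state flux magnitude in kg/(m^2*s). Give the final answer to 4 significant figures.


Step 1: D = D0 * exp(-Qd/(R*T))
T = 445 + 273.15 = 718.15 K
D = 9.2332e-04 * exp(-237e3 / (8.314 * 718.15)) = 5.32764e-21 m^2/s
Step 2: J = D * (C1 - C2) / dx
J = 5.32764e-21 * (4.67 - 0.68) / 1.4e-03
J = 1.518e-17 kg/(m^2*s)


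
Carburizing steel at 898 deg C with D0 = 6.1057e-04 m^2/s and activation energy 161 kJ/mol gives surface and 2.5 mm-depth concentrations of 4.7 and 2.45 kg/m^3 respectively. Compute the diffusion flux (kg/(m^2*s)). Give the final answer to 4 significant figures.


Step 1: D = D0 * exp(-Qd/(R*T))
T = 898 + 273.15 = 1171.15 K
D = 6.1057e-04 * exp(-161e3 / (8.314 * 1171.15)) = 4.0243e-11 m^2/s
Step 2: J = D * (C1 - C2) / dx
J = 4.0243e-11 * (4.7 - 2.45) / 2.5e-03
J = 3.622e-08 kg/(m^2*s)


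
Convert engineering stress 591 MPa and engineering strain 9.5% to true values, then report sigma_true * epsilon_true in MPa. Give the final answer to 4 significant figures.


sigma_true = sigma_eng * (1 + epsilon_eng)
sigma_true = 591 * (1 + 0.095) = 647.145 MPa
epsilon_true = ln(1 + epsilon_eng)
epsilon_true = ln(1 + 0.095) = 0.0907544
sigma_true * epsilon_true = 647.145 * 0.0907544 = 58.73 MPa


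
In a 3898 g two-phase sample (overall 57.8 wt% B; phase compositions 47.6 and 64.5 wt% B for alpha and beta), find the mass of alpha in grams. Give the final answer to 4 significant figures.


f_alpha = (C_beta - C0) / (C_beta - C_alpha)
f_alpha = (64.5 - 57.8) / (64.5 - 47.6) = 0.39645
m_alpha = f_alpha * m_total = 0.39645 * 3898 = 1545 g


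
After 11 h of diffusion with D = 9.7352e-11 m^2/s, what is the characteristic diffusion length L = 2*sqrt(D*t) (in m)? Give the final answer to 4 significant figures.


t = 11 hr = 39600 s
Diffusion length = 2*sqrt(D*t)
= 2*sqrt(9.7352e-11 * 39600)
= 3.927e-03 m


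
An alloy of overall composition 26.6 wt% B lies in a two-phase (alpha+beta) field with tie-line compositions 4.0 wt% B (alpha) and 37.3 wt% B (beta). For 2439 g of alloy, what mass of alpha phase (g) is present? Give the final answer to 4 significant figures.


f_alpha = (C_beta - C0) / (C_beta - C_alpha)
f_alpha = (37.3 - 26.6) / (37.3 - 4.0) = 0.321321
m_alpha = f_alpha * m_total = 0.321321 * 2439 = 783.7 g


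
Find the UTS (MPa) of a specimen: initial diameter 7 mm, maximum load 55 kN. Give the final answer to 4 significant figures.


A0 = pi*(d/2)^2 = pi*(7/2)^2 = 38.4845 mm^2
UTS = F_max / A0 = 55*1000 / 38.4845
UTS = 1429 MPa


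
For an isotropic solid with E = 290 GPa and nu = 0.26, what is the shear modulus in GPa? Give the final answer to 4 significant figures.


G = E / (2*(1+nu))
G = 290 / (2*(1+0.26))
G = 115.1 GPa


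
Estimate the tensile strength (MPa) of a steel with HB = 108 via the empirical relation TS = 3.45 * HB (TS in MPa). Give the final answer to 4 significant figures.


TS (MPa) = 3.45 * HB
TS = 3.45 * 108
TS = 372.6 MPa


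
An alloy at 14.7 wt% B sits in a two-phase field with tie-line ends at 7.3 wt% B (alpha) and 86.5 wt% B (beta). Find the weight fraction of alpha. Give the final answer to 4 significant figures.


f_alpha = (C_beta - C0) / (C_beta - C_alpha)
f_alpha = (86.5 - 14.7) / (86.5 - 7.3)
f_alpha = 0.9066


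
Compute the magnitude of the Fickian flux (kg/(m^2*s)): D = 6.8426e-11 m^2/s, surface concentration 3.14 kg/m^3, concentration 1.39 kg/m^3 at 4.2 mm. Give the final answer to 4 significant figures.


J = -D * (dC/dx) = D * (C1 - C2) / dx
J = 6.8426e-11 * (3.14 - 1.39) / 4.2e-03
J = 2.851e-08 kg/(m^2*s)


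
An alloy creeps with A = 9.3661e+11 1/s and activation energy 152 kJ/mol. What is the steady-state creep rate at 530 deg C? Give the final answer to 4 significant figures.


rate = A * exp(-Q / (R*T))
T = 530 + 273.15 = 803.15 K
rate = 9.3661e+11 * exp(-152e3 / (8.314 * 803.15))
rate = 121.8 1/s


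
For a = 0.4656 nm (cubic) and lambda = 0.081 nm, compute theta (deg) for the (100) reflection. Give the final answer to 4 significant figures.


d = a / sqrt(h^2+k^2+l^2)
d = 0.4656 / sqrt(1) = 0.4656 nm
lambda = 2*d*sin(theta)  =>  sin(theta) = lambda / (2*d)
sin(theta) = 0.081 / (2 * 0.4656) = 0.0869845
theta = 4.99 deg


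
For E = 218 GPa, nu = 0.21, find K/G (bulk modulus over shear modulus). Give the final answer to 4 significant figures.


G = E / (2*(1+nu))
G = 218 / (2*(1+0.21)) = 90.0826 GPa
K = E / (3*(1-2*nu))
K = 218 / (3*(1-2*0.21)) = 125.287 GPa
K/G = 125.287 / 90.0826 = 1.391


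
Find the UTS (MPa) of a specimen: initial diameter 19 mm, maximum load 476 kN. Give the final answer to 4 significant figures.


A0 = pi*(d/2)^2 = pi*(19/2)^2 = 283.529 mm^2
UTS = F_max / A0 = 476*1000 / 283.529
UTS = 1679 MPa


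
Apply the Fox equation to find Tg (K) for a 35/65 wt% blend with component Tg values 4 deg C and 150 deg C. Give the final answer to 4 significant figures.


1/Tg = w1/Tg1 + w2/Tg2 (in Kelvin)
Tg1 = 277.15 K, Tg2 = 423.15 K
1/Tg = 0.35/277.15 + 0.65/423.15
Tg = 357.3 K


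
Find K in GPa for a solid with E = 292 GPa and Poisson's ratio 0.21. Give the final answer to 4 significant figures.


K = E / (3*(1-2*nu))
K = 292 / (3*(1-2*0.21))
K = 167.8 GPa


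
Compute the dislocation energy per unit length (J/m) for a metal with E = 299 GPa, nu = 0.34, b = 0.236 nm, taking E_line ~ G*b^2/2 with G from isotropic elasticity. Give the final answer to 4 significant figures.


Step 1: G = E / (2*(1+nu))
G = 299 / (2*(1+0.34)) = 111.567 GPa = 1.11567e+11 Pa
Step 2: E_line = G*b^2/2
b = 0.236 nm = 2.36e-10 m
E_line = 0.5 * 1.11567e+11 * (2.36e-10)^2 = 3.107e-09 J/m


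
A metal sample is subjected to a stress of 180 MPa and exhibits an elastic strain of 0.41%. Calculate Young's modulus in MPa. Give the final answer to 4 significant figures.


E = sigma / epsilon
epsilon = 0.41% = 4.1e-03
E = 180 / 4.1e-03
E = 43900 MPa


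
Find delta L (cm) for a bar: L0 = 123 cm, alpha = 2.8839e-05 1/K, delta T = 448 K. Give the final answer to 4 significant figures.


dL = L0 * alpha * dT
dL = 123 * 2.8839e-05 * 448
dL = 1.589 cm


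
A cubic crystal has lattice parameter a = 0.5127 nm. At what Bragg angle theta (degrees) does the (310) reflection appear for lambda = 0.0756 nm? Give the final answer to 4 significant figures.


d = a / sqrt(h^2+k^2+l^2)
d = 0.5127 / sqrt(10) = 0.16213 nm
lambda = 2*d*sin(theta)  =>  sin(theta) = lambda / (2*d)
sin(theta) = 0.0756 / (2 * 0.16213) = 0.233146
theta = 13.48 deg


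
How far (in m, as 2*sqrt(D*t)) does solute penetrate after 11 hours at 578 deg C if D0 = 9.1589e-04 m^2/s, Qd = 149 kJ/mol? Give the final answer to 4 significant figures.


Step 1: D = D0 * exp(-Qd/(R*T))
T = 851.15 K
D = 9.1589e-04 * exp(-149e3 / (8.314 * 851.15)) = 6.5684e-13 m^2/s
Step 2: L = 2*sqrt(D*t)
t = 11 h = 39600 s
L = 2*sqrt(6.5684e-13 * 39600) = 3.226e-04 m


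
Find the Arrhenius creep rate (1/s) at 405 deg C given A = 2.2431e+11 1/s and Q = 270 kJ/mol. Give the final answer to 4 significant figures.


rate = A * exp(-Q / (R*T))
T = 405 + 273.15 = 678.15 K
rate = 2.2431e+11 * exp(-270e3 / (8.314 * 678.15))
rate = 3.575e-10 1/s


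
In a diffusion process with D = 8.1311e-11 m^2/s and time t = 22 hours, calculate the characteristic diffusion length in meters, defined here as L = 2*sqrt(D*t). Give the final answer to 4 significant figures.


t = 22 hr = 79200 s
Diffusion length = 2*sqrt(D*t)
= 2*sqrt(8.1311e-11 * 79200)
= 5.075e-03 m


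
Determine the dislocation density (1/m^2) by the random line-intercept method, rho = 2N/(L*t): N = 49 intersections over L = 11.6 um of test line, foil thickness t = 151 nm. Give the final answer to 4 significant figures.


rho = 2N / (L * t)
L = 11.6 um = 1.16e-05 m, t = 151 nm = 1.51e-07 m
rho = 2 * 49 / (1.16e-05 * 1.51e-07)
rho = 5.595e+13 1/m^2


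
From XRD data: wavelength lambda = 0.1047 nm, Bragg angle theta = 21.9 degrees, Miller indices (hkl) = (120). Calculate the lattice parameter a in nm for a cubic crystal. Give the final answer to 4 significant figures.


d = lambda / (2*sin(theta))
d = 0.1047 / (2*sin(21.9 deg))
d = 0.140353 nm
a = d * sqrt(h^2+k^2+l^2) = 0.140353 * sqrt(5)
a = 0.3138 nm


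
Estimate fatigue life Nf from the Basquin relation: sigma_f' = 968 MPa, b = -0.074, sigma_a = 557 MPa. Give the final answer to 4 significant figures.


sigma_a = sigma_f' * (2*Nf)^b
2*Nf = (sigma_a / sigma_f')^(1/b)
2*Nf = (557 / 968)^(1/-0.074)
2*Nf = 1751.93
Nf = 876 cycles


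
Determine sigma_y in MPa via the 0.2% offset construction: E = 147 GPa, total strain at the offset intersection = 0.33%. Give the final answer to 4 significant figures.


Offset strain = 0.002
Elastic strain at yield = total_strain - offset = 3.3e-03 - 0.002 = 1.3e-03
sigma_y = E * elastic_strain = 147000 * 1.3e-03
sigma_y = 191.1 MPa


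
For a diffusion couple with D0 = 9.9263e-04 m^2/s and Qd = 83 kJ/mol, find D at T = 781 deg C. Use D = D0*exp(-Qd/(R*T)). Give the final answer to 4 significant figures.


D = D0 * exp(-Qd / (R*T))
T = 1054.15 K
D = 9.9263e-04 * exp(-83e3 / (8.314 * 1054.15))
D = 7.654e-08 m^2/s


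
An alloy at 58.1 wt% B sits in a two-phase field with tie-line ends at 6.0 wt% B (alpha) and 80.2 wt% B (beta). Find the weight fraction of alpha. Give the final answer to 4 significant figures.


f_alpha = (C_beta - C0) / (C_beta - C_alpha)
f_alpha = (80.2 - 58.1) / (80.2 - 6.0)
f_alpha = 0.2978


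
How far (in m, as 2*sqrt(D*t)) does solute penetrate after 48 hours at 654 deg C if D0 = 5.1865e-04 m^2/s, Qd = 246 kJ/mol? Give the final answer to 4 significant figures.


Step 1: D = D0 * exp(-Qd/(R*T))
T = 927.15 K
D = 5.1865e-04 * exp(-246e3 / (8.314 * 927.15)) = 7.16138e-18 m^2/s
Step 2: L = 2*sqrt(D*t)
t = 48 h = 172800 s
L = 2*sqrt(7.16138e-18 * 172800) = 2.225e-06 m


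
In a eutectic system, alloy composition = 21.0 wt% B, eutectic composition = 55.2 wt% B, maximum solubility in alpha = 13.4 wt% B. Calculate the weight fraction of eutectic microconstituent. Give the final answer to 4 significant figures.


f_primary = (C_e - C0) / (C_e - C_alpha_max)
f_primary = (55.2 - 21.0) / (55.2 - 13.4)
f_primary = 0.818182
f_eutectic = 1 - 0.818182 = 0.1818


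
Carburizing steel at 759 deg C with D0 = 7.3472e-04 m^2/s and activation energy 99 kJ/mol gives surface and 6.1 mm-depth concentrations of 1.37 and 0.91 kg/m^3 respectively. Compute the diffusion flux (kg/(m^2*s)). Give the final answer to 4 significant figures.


Step 1: D = D0 * exp(-Qd/(R*T))
T = 759 + 273.15 = 1032.15 K
D = 7.3472e-04 * exp(-99e3 / (8.314 * 1032.15)) = 7.17444e-09 m^2/s
Step 2: J = D * (C1 - C2) / dx
J = 7.17444e-09 * (1.37 - 0.91) / 6.1e-03
J = 5.41e-07 kg/(m^2*s)


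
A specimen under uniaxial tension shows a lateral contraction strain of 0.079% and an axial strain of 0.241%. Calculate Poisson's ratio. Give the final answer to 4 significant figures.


nu = -epsilon_lat / epsilon_axial
Lateral strain is contraction (negative), so using magnitudes:
nu = 0.079 / 0.241
nu = 0.3278


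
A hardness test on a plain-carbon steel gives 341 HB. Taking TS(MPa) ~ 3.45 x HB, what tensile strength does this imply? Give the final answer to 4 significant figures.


TS (MPa) = 3.45 * HB
TS = 3.45 * 341
TS = 1176 MPa


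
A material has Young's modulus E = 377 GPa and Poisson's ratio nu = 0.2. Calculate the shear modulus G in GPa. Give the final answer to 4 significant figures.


G = E / (2*(1+nu))
G = 377 / (2*(1+0.2))
G = 157.1 GPa


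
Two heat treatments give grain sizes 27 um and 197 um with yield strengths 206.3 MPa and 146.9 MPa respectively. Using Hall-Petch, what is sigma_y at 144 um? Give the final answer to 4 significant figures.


sigma_y = sigma0 + k / sqrt(d)
1/sqrt(d1) = 1/sqrt(2.7e-05) = 192.45;  1/sqrt(d2) = 71.247
k = (sigma1 - sigma2) / (1/sqrt(d1) - 1/sqrt(d2)) = (206.3 - 146.9) / (192.45 - 71.247) = 0.490087 MPa*m^0.5
sigma0 = sigma1 - k/sqrt(d1) = 206.3 - 0.490087*192.45 = 111.983 MPa
sigma_y(d3) = 111.983 + 0.490087 / sqrt(1.44e-04) = 152.8 MPa


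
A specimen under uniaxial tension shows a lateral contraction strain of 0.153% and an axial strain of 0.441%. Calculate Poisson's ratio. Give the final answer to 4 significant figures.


nu = -epsilon_lat / epsilon_axial
Lateral strain is contraction (negative), so using magnitudes:
nu = 0.153 / 0.441
nu = 0.3469


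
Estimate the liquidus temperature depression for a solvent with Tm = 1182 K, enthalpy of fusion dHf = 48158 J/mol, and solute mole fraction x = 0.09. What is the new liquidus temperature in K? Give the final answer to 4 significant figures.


dT = R*Tm^2*x / dHf
dT = 8.314 * 1182^2 * 0.09 / 48158
dT = 21.708 K
T_new = 1182 - 21.708 = 1160 K


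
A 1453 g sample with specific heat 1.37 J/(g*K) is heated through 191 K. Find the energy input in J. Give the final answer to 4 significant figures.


Q = m * cp * dT
Q = 1453 * 1.37 * 191
Q = 380200 J


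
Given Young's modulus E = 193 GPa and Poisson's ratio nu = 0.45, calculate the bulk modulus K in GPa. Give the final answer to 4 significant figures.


K = E / (3*(1-2*nu))
K = 193 / (3*(1-2*0.45))
K = 643.3 GPa


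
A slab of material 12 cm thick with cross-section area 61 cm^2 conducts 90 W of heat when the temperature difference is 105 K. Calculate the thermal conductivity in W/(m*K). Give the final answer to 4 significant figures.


k = Q*L / (A*dT)
L = 0.12 m, A = 6.1e-03 m^2
k = 90 * 0.12 / (6.1e-03 * 105)
k = 16.86 W/(m*K)


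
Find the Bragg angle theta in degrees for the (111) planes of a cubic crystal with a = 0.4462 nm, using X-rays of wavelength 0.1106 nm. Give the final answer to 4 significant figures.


d = a / sqrt(h^2+k^2+l^2)
d = 0.4462 / sqrt(3) = 0.257614 nm
lambda = 2*d*sin(theta)  =>  sin(theta) = lambda / (2*d)
sin(theta) = 0.1106 / (2 * 0.257614) = 0.214663
theta = 12.4 deg


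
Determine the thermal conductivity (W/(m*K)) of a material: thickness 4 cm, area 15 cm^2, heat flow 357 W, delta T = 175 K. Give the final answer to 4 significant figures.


k = Q*L / (A*dT)
L = 0.04 m, A = 1.5e-03 m^2
k = 357 * 0.04 / (1.5e-03 * 175)
k = 54.4 W/(m*K)


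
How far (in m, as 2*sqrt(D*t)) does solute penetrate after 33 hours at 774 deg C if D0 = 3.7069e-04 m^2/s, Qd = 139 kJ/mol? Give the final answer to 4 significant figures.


Step 1: D = D0 * exp(-Qd/(R*T))
T = 1047.15 K
D = 3.7069e-04 * exp(-139e3 / (8.314 * 1047.15)) = 4.31588e-11 m^2/s
Step 2: L = 2*sqrt(D*t)
t = 33 h = 118800 s
L = 2*sqrt(4.31588e-11 * 118800) = 4.529e-03 m


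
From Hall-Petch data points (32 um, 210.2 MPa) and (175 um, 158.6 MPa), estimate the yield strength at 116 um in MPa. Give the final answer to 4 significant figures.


sigma_y = sigma0 + k / sqrt(d)
1/sqrt(d1) = 1/sqrt(3.2e-05) = 176.777;  1/sqrt(d2) = 75.5929
k = (sigma1 - sigma2) / (1/sqrt(d1) - 1/sqrt(d2)) = (210.2 - 158.6) / (176.777 - 75.5929) = 0.509963 MPa*m^0.5
sigma0 = sigma1 - k/sqrt(d1) = 210.2 - 0.509963*176.777 = 120.05 MPa
sigma_y(d3) = 120.05 + 0.509963 / sqrt(1.16e-04) = 167.4 MPa


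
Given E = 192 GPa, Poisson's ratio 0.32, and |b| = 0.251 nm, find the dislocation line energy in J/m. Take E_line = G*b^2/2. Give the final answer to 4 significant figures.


Step 1: G = E / (2*(1+nu))
G = 192 / (2*(1+0.32)) = 72.7273 GPa = 7.27273e+10 Pa
Step 2: E_line = G*b^2/2
b = 0.251 nm = 2.51e-10 m
E_line = 0.5 * 7.27273e+10 * (2.51e-10)^2 = 2.291e-09 J/m


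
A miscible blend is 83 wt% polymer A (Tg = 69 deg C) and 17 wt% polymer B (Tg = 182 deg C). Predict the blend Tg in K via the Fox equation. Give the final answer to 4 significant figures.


1/Tg = w1/Tg1 + w2/Tg2 (in Kelvin)
Tg1 = 342.15 K, Tg2 = 455.15 K
1/Tg = 0.83/342.15 + 0.17/455.15
Tg = 357.2 K


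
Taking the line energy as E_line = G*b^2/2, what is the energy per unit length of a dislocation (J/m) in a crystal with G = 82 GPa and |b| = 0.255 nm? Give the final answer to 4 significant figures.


E = G*b^2/2
b = 0.255 nm = 2.55e-10 m
G = 82 GPa = 8.2e+10 Pa
E = 0.5 * 8.2e+10 * (2.55e-10)^2
E = 2.666e-09 J/m


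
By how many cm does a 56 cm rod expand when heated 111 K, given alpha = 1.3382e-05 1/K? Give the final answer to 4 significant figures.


dL = L0 * alpha * dT
dL = 56 * 1.3382e-05 * 111
dL = 0.08318 cm


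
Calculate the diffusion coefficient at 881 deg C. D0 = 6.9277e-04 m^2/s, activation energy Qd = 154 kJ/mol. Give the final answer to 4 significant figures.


D = D0 * exp(-Qd / (R*T))
T = 1154.15 K
D = 6.9277e-04 * exp(-154e3 / (8.314 * 1154.15))
D = 7.423e-11 m^2/s


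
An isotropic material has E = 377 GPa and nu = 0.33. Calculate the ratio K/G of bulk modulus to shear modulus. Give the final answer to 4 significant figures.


G = E / (2*(1+nu))
G = 377 / (2*(1+0.33)) = 141.729 GPa
K = E / (3*(1-2*nu))
K = 377 / (3*(1-2*0.33)) = 369.608 GPa
K/G = 369.608 / 141.729 = 2.608


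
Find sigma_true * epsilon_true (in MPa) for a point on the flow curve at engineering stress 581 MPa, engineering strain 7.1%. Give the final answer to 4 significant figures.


sigma_true = sigma_eng * (1 + epsilon_eng)
sigma_true = 581 * (1 + 0.071) = 622.251 MPa
epsilon_true = ln(1 + epsilon_eng)
epsilon_true = ln(1 + 0.071) = 0.0685928
sigma_true * epsilon_true = 622.251 * 0.0685928 = 42.68 MPa
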